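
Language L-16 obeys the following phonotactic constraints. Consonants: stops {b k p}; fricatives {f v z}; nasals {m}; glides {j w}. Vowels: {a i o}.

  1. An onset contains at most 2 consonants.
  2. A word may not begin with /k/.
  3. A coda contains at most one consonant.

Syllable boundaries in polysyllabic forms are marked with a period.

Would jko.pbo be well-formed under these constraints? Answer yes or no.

jko.pbo — σ1 onset /jk/ (2C), coda /∅/ ok; σ2 onset /pb/ (2C), coda /∅/ ok → well-formed

yes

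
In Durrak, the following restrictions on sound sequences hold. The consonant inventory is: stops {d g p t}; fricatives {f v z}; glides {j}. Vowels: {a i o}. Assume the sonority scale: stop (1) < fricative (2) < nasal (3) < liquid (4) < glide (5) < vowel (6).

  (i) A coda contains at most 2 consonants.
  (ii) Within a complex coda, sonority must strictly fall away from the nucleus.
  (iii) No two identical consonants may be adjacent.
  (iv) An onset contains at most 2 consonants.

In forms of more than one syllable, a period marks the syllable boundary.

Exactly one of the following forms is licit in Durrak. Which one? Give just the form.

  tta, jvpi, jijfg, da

tta — violates constraint (iii): adjacent identical consonants /tt/ → illicit
jvpi — violates constraint (iv): syllable 1 onset /jvp/ has 3 consonants (> 2) → illicit
jijfg — violates constraint (i): syllable 1 coda /jfg/ has 3 consonants (> 2) → illicit
da — σ1 onset /d/, coda /∅/ ok → licit

da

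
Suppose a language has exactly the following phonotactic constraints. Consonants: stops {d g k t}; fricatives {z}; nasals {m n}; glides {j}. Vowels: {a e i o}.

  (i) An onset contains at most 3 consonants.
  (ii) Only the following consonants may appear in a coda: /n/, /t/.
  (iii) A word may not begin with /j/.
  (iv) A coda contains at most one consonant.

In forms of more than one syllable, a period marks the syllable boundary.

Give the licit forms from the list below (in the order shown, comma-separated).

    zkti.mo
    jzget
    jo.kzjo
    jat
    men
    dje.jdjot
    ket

zkti.mo, men, dje.jdjot, ket

zkti.mo — σ1 onset /zkt/ (3C), coda /∅/ ok; σ2 onset /m/, coda /∅/ ok → licit
jzget — violates constraint (iii): word begins with /j/ → illicit
jo.kzjo — violates constraint (iii): word begins with /j/ → illicit
jat — violates constraint (iii): word begins with /j/ → illicit
men — σ1 onset /m/, coda /n/ ok → licit
dje.jdjot — σ1 onset /dj/ (2C), coda /∅/ ok; σ2 onset /jdj/ (3C), coda /t/ ok → licit
ket — σ1 onset /k/, coda /t/ ok → licit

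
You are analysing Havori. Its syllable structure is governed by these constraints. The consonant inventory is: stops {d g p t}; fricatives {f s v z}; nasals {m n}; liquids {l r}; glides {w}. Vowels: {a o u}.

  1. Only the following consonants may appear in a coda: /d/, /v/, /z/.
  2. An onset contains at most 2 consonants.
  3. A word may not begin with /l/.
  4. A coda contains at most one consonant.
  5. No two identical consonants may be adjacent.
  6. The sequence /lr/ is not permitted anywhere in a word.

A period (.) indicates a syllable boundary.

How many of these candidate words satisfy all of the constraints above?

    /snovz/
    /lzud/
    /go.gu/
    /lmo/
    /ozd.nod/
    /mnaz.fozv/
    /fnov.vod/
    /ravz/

/snovz/ — violates constraint 4: syllable 1 coda /vz/ has 2 consonants (> 1) → phonotactically illegal
/lzud/ — violates constraint 3: word begins with /l/ → phonotactically illegal
/go.gu/ — σ1 onset /g/, coda /∅/ ok; σ2 onset /g/, coda /∅/ ok → phonotactically legal
/lmo/ — violates constraint 3: word begins with /l/ → phonotactically illegal
/ozd.nod/ — violates constraint 4: syllable 1 coda /zd/ has 2 consonants (> 1) → phonotactically illegal
/mnaz.fozv/ — violates constraint 4: syllable 2 coda /zv/ has 2 consonants (> 1) → phonotactically illegal
/fnov.vod/ — violates constraint 5: adjacent identical consonants /vv/ → phonotactically illegal
/ravz/ — violates constraint 4: syllable 1 coda /vz/ has 2 consonants (> 1) → phonotactically illegal
Phonotactically legal: /go.gu/ → 1.

1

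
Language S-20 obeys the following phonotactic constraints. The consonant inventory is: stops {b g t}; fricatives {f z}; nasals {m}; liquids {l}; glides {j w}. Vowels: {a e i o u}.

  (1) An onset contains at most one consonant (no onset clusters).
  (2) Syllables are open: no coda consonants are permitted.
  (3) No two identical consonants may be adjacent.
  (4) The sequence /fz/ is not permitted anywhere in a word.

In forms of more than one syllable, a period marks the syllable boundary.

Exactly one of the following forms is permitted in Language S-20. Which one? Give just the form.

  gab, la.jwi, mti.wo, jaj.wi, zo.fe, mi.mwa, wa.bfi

gab — violates constraint 2: syllable 1 coda /b/ has 1 consonant (> 0) → not permitted
la.jwi — violates constraint 1: syllable 2 onset /jw/ has 2 consonants (> 1) → not permitted
mti.wo — violates constraint 1: syllable 1 onset /mt/ has 2 consonants (> 1) → not permitted
jaj.wi — violates constraint 2: syllable 1 coda /j/ has 1 consonant (> 0) → not permitted
zo.fe — σ1 onset /z/, coda /∅/ ok; σ2 onset /f/, coda /∅/ ok → permitted
mi.mwa — violates constraint 1: syllable 2 onset /mw/ has 2 consonants (> 1) → not permitted
wa.bfi — violates constraint 1: syllable 2 onset /bf/ has 2 consonants (> 1) → not permitted

zo.fe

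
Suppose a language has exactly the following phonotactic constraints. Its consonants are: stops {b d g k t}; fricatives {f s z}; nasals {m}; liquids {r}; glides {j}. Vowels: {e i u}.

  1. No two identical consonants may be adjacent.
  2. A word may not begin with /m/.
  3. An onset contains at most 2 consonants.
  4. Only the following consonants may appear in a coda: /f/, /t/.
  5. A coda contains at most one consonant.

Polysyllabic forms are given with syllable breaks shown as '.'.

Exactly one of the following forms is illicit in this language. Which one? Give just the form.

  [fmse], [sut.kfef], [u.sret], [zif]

[fmse] — violates constraint 3: syllable 1 onset /fms/ has 3 consonants (> 2) → illicit
[sut.kfef] — σ1 onset /s/, coda /t/ ok; σ2 onset /kf/ (2C), coda /f/ ok → licit
[u.sret] — σ1 onset /∅/, coda /∅/ ok; σ2 onset /sr/ (2C), coda /t/ ok → licit
[zif] — σ1 onset /z/, coda /f/ ok → licit

[fmse]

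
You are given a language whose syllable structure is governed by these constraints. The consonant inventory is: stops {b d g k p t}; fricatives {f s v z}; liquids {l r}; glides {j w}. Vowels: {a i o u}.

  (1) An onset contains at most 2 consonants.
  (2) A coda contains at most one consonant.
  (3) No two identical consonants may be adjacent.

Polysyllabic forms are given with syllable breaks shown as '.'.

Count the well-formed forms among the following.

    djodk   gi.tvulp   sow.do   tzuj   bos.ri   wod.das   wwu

3

djodk — violates constraint 2: syllable 1 coda /dk/ has 2 consonants (> 1) → ill-formed
gi.tvulp — violates constraint 2: syllable 2 coda /lp/ has 2 consonants (> 1) → ill-formed
sow.do — σ1 onset /s/, coda /w/ ok; σ2 onset /d/, coda /∅/ ok → well-formed
tzuj — σ1 onset /tz/ (2C), coda /j/ ok → well-formed
bos.ri — σ1 onset /b/, coda /s/ ok; σ2 onset /r/, coda /∅/ ok → well-formed
wod.das — violates constraint 3: adjacent identical consonants /dd/ → ill-formed
wwu — violates constraint 3: adjacent identical consonants /ww/ → ill-formed
Well-formed: sow.do, tzuj, bos.ri → 3.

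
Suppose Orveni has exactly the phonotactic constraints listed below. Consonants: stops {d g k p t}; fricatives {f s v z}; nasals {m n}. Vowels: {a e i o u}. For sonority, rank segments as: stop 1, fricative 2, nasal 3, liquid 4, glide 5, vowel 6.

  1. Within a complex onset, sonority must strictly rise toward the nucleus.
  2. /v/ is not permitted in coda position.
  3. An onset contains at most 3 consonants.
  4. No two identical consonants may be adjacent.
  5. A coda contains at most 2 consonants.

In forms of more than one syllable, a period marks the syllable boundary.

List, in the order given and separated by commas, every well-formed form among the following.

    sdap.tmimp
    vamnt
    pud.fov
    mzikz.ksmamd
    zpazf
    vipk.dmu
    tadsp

sdap.tmimp — violates constraint 1: syllable 1 onset /sd/: /s/ (fricative, 2) → /d/ (stop, 1) does not rise → ill-formed
vamnt — violates constraint 5: syllable 1 coda /mnt/ has 3 consonants (> 2) → ill-formed
pud.fov — violates constraint 2: syllable 2 coda contains /v/ → ill-formed
mzikz.ksmamd — violates constraint 1: syllable 1 onset /mz/: /m/ (nasal, 3) → /z/ (fricative, 2) does not rise → ill-formed
zpazf — violates constraint 1: syllable 1 onset /zp/: /z/ (fricative, 2) → /p/ (stop, 1) does not rise → ill-formed
vipk.dmu — σ1 onset /v/, coda /pk/ (2C) ok; σ2 onset /dm/ (1→3 rises), coda /∅/ ok → well-formed
tadsp — violates constraint 5: syllable 1 coda /dsp/ has 3 consonants (> 2) → ill-formed

vipk.dmu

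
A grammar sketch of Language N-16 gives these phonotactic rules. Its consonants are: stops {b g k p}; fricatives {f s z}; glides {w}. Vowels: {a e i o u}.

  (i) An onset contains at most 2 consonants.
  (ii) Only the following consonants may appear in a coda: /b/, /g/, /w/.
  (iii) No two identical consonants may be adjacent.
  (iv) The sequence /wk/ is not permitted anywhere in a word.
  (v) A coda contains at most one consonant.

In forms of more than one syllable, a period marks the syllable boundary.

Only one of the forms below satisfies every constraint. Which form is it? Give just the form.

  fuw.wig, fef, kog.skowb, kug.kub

kug.kub

fuw.wig — violates constraint (iii): adjacent identical consonants /ww/ → ill-formed
fef — violates constraint (ii): syllable 1 coda contains /f/, which is not a licensed coda consonant → ill-formed
kog.skowb — violates constraint (v): syllable 2 coda /wb/ has 2 consonants (> 1) → ill-formed
kug.kub — σ1 onset /k/, coda /g/ ok; σ2 onset /k/, coda /b/ ok → well-formed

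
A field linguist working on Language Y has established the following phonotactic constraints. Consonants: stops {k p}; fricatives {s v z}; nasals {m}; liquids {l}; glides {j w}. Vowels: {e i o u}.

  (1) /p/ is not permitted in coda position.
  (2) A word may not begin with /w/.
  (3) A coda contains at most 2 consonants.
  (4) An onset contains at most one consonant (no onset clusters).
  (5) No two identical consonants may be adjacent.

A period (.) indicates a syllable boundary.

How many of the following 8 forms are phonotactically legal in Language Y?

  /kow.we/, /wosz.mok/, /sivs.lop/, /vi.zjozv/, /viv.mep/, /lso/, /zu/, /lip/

/kow.we/ — violates constraint 5: adjacent identical consonants /ww/ → phonotactically illegal
/wosz.mok/ — violates constraint 2: word begins with /w/ → phonotactically illegal
/sivs.lop/ — violates constraint 1: syllable 2 coda contains /p/ → phonotactically illegal
/vi.zjozv/ — violates constraint 4: syllable 2 onset /zj/ has 2 consonants (> 1) → phonotactically illegal
/viv.mep/ — violates constraint 1: syllable 2 coda contains /p/ → phonotactically illegal
/lso/ — violates constraint 4: syllable 1 onset /ls/ has 2 consonants (> 1) → phonotactically illegal
/zu/ — σ1 onset /z/, coda /∅/ ok → phonotactically legal
/lip/ — violates constraint 1: syllable 1 coda contains /p/ → phonotactically illegal
Phonotactically legal: /zu/ → 1.

1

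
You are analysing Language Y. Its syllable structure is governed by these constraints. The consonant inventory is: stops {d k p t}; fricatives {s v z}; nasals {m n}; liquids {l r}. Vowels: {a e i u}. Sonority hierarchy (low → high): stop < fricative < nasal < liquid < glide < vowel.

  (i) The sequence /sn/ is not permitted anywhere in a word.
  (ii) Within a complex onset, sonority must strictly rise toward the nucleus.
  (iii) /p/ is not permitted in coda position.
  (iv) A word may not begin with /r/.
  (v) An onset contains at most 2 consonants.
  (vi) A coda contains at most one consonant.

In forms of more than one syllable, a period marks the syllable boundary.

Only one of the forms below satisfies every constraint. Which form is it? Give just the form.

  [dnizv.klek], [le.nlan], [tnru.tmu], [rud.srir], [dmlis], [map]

[dnizv.klek] — violates constraint (vi): syllable 1 coda /zv/ has 2 consonants (> 1) → ill-formed
[le.nlan] — σ1 onset /l/, coda /∅/ ok; σ2 onset /nl/ (3→4 rises), coda /n/ ok → well-formed
[tnru.tmu] — violates constraint (v): syllable 1 onset /tnr/ has 3 consonants (> 2) → ill-formed
[rud.srir] — violates constraint (iv): word begins with /r/ → ill-formed
[dmlis] — violates constraint (v): syllable 1 onset /dml/ has 3 consonants (> 2) → ill-formed
[map] — violates constraint (iii): syllable 1 coda contains /p/ → ill-formed

[le.nlan]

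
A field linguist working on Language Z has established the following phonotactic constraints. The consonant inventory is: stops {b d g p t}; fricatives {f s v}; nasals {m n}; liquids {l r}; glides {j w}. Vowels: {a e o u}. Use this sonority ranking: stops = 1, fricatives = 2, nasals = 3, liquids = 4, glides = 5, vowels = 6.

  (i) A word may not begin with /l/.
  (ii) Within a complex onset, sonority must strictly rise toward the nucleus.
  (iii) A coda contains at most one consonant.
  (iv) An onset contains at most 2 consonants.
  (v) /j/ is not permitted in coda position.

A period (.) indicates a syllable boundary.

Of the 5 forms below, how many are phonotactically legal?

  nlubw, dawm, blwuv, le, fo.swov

1

nlubw — violates constraint (iii): syllable 1 coda /bw/ has 2 consonants (> 1) → phonotactically illegal
dawm — violates constraint (iii): syllable 1 coda /wm/ has 2 consonants (> 1) → phonotactically illegal
blwuv — violates constraint (iv): syllable 1 onset /blw/ has 3 consonants (> 2) → phonotactically illegal
le — violates constraint (i): word begins with /l/ → phonotactically illegal
fo.swov — σ1 onset /f/, coda /∅/ ok; σ2 onset /sw/ (2→5 rises), coda /v/ ok → phonotactically legal
Phonotactically legal: fo.swov → 1.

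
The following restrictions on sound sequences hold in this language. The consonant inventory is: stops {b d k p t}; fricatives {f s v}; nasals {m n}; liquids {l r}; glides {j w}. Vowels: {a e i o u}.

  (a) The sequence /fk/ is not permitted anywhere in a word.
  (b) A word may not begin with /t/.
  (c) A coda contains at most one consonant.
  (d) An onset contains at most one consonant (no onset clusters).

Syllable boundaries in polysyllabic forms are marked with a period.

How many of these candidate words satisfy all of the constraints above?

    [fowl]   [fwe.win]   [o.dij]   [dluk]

[fowl] — violates constraint (c): syllable 1 coda /wl/ has 2 consonants (> 1) → phonotactically illegal
[fwe.win] — violates constraint (d): syllable 1 onset /fw/ has 2 consonants (> 1) → phonotactically illegal
[o.dij] — σ1 onset /∅/, coda /∅/ ok; σ2 onset /d/, coda /j/ ok → phonotactically legal
[dluk] — violates constraint (d): syllable 1 onset /dl/ has 2 consonants (> 1) → phonotactically illegal
Phonotactically legal: [o.dij] → 1.

1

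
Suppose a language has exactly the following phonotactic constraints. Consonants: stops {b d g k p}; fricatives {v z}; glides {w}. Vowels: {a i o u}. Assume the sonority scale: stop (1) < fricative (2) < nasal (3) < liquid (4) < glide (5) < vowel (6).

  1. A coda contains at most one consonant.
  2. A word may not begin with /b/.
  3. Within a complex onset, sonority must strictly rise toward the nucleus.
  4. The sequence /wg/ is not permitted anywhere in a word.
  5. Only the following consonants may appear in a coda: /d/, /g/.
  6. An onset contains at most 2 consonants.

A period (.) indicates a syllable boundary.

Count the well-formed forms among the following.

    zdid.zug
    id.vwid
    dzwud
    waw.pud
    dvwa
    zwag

2

zdid.zug — violates constraint 3: syllable 1 onset /zd/: /z/ (fricative, 2) → /d/ (stop, 1) does not rise → ill-formed
id.vwid — σ1 onset /∅/, coda /d/ ok; σ2 onset /vw/ (2→5 rises), coda /d/ ok → well-formed
dzwud — violates constraint 6: syllable 1 onset /dzw/ has 3 consonants (> 2) → ill-formed
waw.pud — violates constraint 5: syllable 1 coda contains /w/, which is not a licensed coda consonant → ill-formed
dvwa — violates constraint 6: syllable 1 onset /dvw/ has 3 consonants (> 2) → ill-formed
zwag — σ1 onset /zw/ (2→5 rises), coda /g/ ok → well-formed
Well-formed: id.vwid, zwag → 2.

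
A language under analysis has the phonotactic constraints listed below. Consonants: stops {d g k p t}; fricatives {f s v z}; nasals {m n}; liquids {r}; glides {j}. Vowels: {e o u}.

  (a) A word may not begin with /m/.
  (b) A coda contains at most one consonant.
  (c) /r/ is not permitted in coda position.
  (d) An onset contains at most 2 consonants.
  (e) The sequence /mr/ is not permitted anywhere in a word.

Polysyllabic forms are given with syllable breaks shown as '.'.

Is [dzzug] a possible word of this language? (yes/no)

[dzzug] — violates constraint (d): syllable 1 onset /dzz/ has 3 consonants (> 2) → ill-formed

no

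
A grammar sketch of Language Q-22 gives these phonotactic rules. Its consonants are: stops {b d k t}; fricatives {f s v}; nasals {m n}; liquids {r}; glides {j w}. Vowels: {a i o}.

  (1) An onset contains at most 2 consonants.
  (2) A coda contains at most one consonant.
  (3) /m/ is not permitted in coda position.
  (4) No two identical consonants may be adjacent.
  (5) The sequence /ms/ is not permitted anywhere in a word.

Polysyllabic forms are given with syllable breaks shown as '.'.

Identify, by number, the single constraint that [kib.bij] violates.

[kib.bij]: adjacent identical consonants /bb/.
This is a violation of constraint 4: "No two identical consonants may be adjacent."
The remaining constraints (1, 2, 3, 5) are satisfied.

4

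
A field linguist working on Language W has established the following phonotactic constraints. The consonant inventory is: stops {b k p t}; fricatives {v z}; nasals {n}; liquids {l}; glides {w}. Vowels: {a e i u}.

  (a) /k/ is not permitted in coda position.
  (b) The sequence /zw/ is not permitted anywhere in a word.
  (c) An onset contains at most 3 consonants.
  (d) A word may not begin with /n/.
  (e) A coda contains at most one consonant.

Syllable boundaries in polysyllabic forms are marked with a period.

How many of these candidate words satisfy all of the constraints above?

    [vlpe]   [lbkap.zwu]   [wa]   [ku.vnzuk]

2

[vlpe] — σ1 onset /vlp/ (3C), coda /∅/ ok → permitted
[lbkap.zwu] — violates constraint (b): contains banned sequence /zw/ → not permitted
[wa] — σ1 onset /w/, coda /∅/ ok → permitted
[ku.vnzuk] — violates constraint (a): syllable 2 coda contains /k/ → not permitted
Permitted: [vlpe], [wa] → 2.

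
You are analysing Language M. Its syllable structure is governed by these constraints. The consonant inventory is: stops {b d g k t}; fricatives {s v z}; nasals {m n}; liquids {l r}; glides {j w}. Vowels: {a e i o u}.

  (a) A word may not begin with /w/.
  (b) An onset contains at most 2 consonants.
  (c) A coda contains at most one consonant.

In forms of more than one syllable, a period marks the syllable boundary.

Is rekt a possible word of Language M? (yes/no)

no

rekt — violates constraint (c): syllable 1 coda /kt/ has 2 consonants (> 1) → ill-formed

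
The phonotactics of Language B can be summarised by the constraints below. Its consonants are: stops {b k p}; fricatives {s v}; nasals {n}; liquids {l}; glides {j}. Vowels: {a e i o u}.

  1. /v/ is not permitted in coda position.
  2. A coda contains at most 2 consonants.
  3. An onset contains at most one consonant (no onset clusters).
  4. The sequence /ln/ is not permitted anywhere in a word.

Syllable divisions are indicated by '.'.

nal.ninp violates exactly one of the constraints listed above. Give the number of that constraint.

nal.ninp: contains banned sequence /ln/.
This is a violation of constraint 4: "The sequence /ln/ is not permitted anywhere in a word."
The remaining constraints (1, 2, 3) are satisfied.

4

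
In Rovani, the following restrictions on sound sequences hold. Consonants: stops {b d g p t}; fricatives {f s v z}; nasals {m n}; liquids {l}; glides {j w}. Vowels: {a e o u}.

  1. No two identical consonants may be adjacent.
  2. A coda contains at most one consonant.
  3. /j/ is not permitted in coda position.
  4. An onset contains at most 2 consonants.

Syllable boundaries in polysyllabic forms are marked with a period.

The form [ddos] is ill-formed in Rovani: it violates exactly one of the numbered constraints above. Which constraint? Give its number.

[ddos]: adjacent identical consonants /dd/.
This is a violation of constraint 1: "No two identical consonants may be adjacent."
The remaining constraints (2, 3, 4) are satisfied.

1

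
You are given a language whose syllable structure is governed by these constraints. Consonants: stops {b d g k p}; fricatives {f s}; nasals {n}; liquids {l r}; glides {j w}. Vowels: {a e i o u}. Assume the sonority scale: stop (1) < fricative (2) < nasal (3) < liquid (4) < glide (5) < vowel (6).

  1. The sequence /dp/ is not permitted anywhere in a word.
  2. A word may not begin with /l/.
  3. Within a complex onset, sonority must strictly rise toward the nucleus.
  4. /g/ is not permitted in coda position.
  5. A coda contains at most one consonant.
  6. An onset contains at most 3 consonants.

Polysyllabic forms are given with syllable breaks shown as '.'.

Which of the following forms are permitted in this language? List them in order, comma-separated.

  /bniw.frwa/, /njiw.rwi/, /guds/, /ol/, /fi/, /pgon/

/bniw.frwa/, /njiw.rwi/, /ol/, /fi/

/bniw.frwa/ — σ1 onset /bn/ (1→3 rises), coda /w/ ok; σ2 onset /frw/ (2→4→5 rises), coda /∅/ ok → permitted
/njiw.rwi/ — σ1 onset /nj/ (3→5 rises), coda /w/ ok; σ2 onset /rw/ (4→5 rises), coda /∅/ ok → permitted
/guds/ — violates constraint 5: syllable 1 coda /ds/ has 2 consonants (> 1) → not permitted
/ol/ — σ1 onset /∅/, coda /l/ ok → permitted
/fi/ — σ1 onset /f/, coda /∅/ ok → permitted
/pgon/ — violates constraint 3: syllable 1 onset /pg/: /p/ (stop, 1) → /g/ (stop, 1) does not rise → not permitted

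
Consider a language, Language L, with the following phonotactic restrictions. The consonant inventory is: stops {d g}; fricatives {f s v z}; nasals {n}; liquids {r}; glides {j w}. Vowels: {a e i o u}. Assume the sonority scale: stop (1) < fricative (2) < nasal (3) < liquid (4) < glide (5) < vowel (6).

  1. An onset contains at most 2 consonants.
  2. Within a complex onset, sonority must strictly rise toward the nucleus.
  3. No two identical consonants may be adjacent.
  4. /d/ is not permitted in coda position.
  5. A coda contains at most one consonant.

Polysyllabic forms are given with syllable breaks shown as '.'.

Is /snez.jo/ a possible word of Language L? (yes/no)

/snez.jo/ — σ1 onset /sn/ (2→3 rises), coda /z/ ok; σ2 onset /j/, coda /∅/ ok → phonotactically legal

yes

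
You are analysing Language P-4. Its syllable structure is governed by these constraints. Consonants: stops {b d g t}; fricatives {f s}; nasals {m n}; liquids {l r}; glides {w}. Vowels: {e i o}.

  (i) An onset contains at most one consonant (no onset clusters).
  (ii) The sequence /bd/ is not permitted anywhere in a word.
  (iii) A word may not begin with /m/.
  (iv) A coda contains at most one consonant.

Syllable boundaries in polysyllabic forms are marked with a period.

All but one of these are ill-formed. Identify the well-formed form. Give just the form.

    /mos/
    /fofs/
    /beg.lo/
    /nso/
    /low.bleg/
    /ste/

/mos/ — violates constraint (iii): word begins with /m/ → ill-formed
/fofs/ — violates constraint (iv): syllable 1 coda /fs/ has 2 consonants (> 1) → ill-formed
/beg.lo/ — σ1 onset /b/, coda /g/ ok; σ2 onset /l/, coda /∅/ ok → well-formed
/nso/ — violates constraint (i): syllable 1 onset /ns/ has 2 consonants (> 1) → ill-formed
/low.bleg/ — violates constraint (i): syllable 2 onset /bl/ has 2 consonants (> 1) → ill-formed
/ste/ — violates constraint (i): syllable 1 onset /st/ has 2 consonants (> 1) → ill-formed

/beg.lo/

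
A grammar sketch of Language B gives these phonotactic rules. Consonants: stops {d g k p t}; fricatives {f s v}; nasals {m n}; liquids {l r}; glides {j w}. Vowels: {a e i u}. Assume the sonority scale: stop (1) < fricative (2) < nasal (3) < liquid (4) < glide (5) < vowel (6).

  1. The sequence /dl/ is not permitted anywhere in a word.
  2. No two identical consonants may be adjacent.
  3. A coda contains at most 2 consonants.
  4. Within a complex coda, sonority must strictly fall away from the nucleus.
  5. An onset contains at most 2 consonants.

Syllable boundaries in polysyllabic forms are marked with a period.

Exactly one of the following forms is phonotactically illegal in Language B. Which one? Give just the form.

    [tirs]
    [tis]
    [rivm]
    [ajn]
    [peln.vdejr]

[tirs] — σ1 onset /t/, coda /rs/ (4→2 falls) ok → phonotactically legal
[tis] — σ1 onset /t/, coda /s/ ok → phonotactically legal
[rivm] — violates constraint 4: syllable 1 coda /vm/: /v/ (fricative, 2) → /m/ (nasal, 3) does not fall → phonotactically illegal
[ajn] — σ1 onset /∅/, coda /jn/ (5→3 falls) ok → phonotactically legal
[peln.vdejr] — σ1 onset /p/, coda /ln/ (4→3 falls) ok; σ2 onset /vd/ (2C), coda /jr/ (5→4 falls) ok → phonotactically legal

[rivm]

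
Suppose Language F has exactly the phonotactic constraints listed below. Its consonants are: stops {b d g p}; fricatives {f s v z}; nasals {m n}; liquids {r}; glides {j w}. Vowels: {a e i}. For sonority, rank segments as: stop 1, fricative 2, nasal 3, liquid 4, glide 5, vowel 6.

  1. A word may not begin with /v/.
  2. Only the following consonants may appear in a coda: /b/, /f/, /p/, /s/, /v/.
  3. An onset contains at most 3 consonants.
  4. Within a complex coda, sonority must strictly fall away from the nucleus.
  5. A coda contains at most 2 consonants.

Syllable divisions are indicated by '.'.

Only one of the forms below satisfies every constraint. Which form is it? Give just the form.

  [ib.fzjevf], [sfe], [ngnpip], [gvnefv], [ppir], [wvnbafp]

[ib.fzjevf] — violates constraint 4: syllable 2 coda /vf/: /v/ (fricative, 2) → /f/ (fricative, 2) does not fall → not permitted
[sfe] — σ1 onset /sf/ (2C), coda /∅/ ok → permitted
[ngnpip] — violates constraint 3: syllable 1 onset /ngnp/ has 4 consonants (> 3) → not permitted
[gvnefv] — violates constraint 4: syllable 1 coda /fv/: /f/ (fricative, 2) → /v/ (fricative, 2) does not fall → not permitted
[ppir] — violates constraint 2: syllable 1 coda contains /r/, which is not a licensed coda consonant → not permitted
[wvnbafp] — violates constraint 3: syllable 1 onset /wvnb/ has 4 consonants (> 3) → not permitted

[sfe]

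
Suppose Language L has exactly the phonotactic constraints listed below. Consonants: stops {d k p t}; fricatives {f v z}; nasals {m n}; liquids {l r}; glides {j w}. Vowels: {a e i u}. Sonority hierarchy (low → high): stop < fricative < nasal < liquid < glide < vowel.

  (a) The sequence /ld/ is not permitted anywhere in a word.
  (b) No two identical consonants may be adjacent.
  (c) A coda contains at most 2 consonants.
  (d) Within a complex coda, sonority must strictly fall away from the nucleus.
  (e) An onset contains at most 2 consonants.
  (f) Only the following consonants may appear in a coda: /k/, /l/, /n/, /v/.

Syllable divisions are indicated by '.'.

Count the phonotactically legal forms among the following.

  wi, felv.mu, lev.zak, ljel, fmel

wi — σ1 onset /w/, coda /∅/ ok → phonotactically legal
felv.mu — σ1 onset /f/, coda /lv/ (4→2 falls) ok; σ2 onset /m/, coda /∅/ ok → phonotactically legal
lev.zak — σ1 onset /l/, coda /v/ ok; σ2 onset /z/, coda /k/ ok → phonotactically legal
ljel — σ1 onset /lj/ (2C), coda /l/ ok → phonotactically legal
fmel — σ1 onset /fm/ (2C), coda /l/ ok → phonotactically legal
Phonotactically legal: wi, felv.mu, lev.zak, ljel, fmel → 5.

5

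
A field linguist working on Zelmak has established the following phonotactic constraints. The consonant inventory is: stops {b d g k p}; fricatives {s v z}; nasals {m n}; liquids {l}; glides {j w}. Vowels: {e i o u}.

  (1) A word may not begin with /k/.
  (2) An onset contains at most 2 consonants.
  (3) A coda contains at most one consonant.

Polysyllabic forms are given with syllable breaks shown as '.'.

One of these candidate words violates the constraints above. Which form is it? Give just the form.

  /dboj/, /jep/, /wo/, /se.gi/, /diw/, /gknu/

/gknu/

/dboj/ — σ1 onset /db/ (2C), coda /j/ ok → licit
/jep/ — σ1 onset /j/, coda /p/ ok → licit
/wo/ — σ1 onset /w/, coda /∅/ ok → licit
/se.gi/ — σ1 onset /s/, coda /∅/ ok; σ2 onset /g/, coda /∅/ ok → licit
/diw/ — σ1 onset /d/, coda /w/ ok → licit
/gknu/ — violates constraint 2: syllable 1 onset /gkn/ has 3 consonants (> 2) → illicit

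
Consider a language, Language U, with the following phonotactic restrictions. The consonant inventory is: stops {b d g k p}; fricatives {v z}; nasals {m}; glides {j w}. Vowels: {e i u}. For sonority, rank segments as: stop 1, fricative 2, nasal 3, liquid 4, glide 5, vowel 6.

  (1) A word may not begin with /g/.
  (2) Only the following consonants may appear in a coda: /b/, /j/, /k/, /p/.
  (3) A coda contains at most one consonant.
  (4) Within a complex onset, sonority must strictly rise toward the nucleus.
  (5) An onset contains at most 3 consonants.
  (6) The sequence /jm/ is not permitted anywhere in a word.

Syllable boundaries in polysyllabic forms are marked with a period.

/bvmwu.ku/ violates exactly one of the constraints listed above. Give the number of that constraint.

5

/bvmwu.ku/: syllable 1 onset /bvmw/ has 4 consonants (> 3).
This is a violation of constraint 5: "An onset contains at most 3 consonants."
The remaining constraints (1, 2, 3, 4, 6) are satisfied.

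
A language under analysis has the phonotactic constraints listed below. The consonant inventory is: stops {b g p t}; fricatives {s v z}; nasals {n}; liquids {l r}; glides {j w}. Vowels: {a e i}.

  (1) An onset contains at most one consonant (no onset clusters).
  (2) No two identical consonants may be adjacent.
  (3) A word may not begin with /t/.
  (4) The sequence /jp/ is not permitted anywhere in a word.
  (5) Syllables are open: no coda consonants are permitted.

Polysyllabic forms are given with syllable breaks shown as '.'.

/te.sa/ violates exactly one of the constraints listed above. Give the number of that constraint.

3

/te.sa/: word begins with /t/.
This is a violation of constraint 3: "A word may not begin with /t/."
The remaining constraints (1, 2, 4, 5) are satisfied.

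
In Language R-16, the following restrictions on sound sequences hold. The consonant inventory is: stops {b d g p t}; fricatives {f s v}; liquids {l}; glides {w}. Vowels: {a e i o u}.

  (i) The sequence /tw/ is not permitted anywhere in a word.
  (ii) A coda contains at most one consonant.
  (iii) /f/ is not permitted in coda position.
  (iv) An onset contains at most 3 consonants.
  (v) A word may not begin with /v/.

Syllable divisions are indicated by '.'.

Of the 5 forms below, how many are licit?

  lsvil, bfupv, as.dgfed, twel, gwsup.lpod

3

lsvil — σ1 onset /lsv/ (3C), coda /l/ ok → licit
bfupv — violates constraint (ii): syllable 1 coda /pv/ has 2 consonants (> 1) → illicit
as.dgfed — σ1 onset /∅/, coda /s/ ok; σ2 onset /dgf/ (3C), coda /d/ ok → licit
twel — violates constraint (i): contains banned sequence /tw/ → illicit
gwsup.lpod — σ1 onset /gws/ (3C), coda /p/ ok; σ2 onset /lp/ (2C), coda /d/ ok → licit
Licit: lsvil, as.dgfed, gwsup.lpod → 3.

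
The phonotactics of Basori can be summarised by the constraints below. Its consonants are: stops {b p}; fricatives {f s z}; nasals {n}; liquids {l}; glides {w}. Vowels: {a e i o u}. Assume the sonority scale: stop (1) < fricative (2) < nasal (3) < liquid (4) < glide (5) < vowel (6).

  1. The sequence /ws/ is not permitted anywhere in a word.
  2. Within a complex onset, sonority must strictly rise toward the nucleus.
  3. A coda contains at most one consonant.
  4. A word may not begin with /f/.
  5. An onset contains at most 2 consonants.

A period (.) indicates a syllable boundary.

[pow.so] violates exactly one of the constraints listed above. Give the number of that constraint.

[pow.so]: contains banned sequence /ws/.
This is a violation of constraint 1: "The sequence /ws/ is not permitted anywhere in a word."
The remaining constraints (2, 3, 4, 5) are satisfied.

1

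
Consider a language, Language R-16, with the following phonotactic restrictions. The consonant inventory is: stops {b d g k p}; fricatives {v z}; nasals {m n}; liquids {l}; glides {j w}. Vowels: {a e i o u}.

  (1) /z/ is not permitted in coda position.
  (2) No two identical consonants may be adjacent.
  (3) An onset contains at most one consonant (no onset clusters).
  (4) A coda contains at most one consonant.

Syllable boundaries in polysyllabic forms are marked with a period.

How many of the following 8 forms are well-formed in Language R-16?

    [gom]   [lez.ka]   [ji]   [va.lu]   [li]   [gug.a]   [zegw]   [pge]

[gom] — σ1 onset /g/, coda /m/ ok → well-formed
[lez.ka] — violates constraint 1: syllable 1 coda contains /z/ → ill-formed
[ji] — σ1 onset /j/, coda /∅/ ok → well-formed
[va.lu] — σ1 onset /v/, coda /∅/ ok; σ2 onset /l/, coda /∅/ ok → well-formed
[li] — σ1 onset /l/, coda /∅/ ok → well-formed
[gug.a] — σ1 onset /g/, coda /g/ ok; σ2 onset /∅/, coda /∅/ ok → well-formed
[zegw] — violates constraint 4: syllable 1 coda /gw/ has 2 consonants (> 1) → ill-formed
[pge] — violates constraint 3: syllable 1 onset /pg/ has 2 consonants (> 1) → ill-formed
Well-formed: [gom], [ji], [va.lu], [li], [gug.a] → 5.

5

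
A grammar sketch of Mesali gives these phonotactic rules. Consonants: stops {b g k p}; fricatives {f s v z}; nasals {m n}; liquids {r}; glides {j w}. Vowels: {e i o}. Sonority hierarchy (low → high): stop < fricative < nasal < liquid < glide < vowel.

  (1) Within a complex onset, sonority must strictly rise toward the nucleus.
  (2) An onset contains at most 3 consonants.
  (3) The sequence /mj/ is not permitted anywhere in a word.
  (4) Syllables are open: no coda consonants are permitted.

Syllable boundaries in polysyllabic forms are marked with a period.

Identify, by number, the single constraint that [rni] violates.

[rni]: syllable 1 onset /rn/: /r/ (liquid, 4) → /n/ (nasal, 3) does not rise.
This is a violation of constraint 1: "Within a complex onset, sonority must strictly rise toward the nucleus."
The remaining constraints (2, 3, 4) are satisfied.

1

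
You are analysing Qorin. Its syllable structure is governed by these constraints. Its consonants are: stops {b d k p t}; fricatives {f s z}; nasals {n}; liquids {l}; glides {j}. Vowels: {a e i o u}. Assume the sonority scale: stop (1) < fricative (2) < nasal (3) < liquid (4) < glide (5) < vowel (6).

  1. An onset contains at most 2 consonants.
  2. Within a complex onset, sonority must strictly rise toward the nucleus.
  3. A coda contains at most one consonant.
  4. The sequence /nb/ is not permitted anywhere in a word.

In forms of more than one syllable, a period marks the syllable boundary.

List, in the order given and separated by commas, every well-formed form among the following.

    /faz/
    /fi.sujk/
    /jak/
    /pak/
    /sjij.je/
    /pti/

/faz/, /jak/, /pak/, /sjij.je/

/faz/ — σ1 onset /f/, coda /z/ ok → well-formed
/fi.sujk/ — violates constraint 3: syllable 2 coda /jk/ has 2 consonants (> 1) → ill-formed
/jak/ — σ1 onset /j/, coda /k/ ok → well-formed
/pak/ — σ1 onset /p/, coda /k/ ok → well-formed
/sjij.je/ — σ1 onset /sj/ (2→5 rises), coda /j/ ok; σ2 onset /j/, coda /∅/ ok → well-formed
/pti/ — violates constraint 2: syllable 1 onset /pt/: /p/ (stop, 1) → /t/ (stop, 1) does not rise → ill-formed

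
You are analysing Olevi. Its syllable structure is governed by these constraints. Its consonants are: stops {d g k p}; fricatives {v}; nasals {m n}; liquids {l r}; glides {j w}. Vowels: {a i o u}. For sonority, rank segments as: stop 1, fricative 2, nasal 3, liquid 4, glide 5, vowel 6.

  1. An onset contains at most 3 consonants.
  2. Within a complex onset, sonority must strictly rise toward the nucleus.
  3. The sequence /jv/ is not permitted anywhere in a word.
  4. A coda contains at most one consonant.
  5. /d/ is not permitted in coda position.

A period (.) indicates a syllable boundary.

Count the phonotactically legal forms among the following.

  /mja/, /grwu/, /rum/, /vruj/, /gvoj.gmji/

/mja/ — σ1 onset /mj/ (3→5 rises), coda /∅/ ok → phonotactically legal
/grwu/ — σ1 onset /grw/ (1→4→5 rises), coda /∅/ ok → phonotactically legal
/rum/ — σ1 onset /r/, coda /m/ ok → phonotactically legal
/vruj/ — σ1 onset /vr/ (2→4 rises), coda /j/ ok → phonotactically legal
/gvoj.gmji/ — σ1 onset /gv/ (1→2 rises), coda /j/ ok; σ2 onset /gmj/ (1→3→5 rises), coda /∅/ ok → phonotactically legal
Phonotactically legal: /mja/, /grwu/, /rum/, /vruj/, /gvoj.gmji/ → 5.

5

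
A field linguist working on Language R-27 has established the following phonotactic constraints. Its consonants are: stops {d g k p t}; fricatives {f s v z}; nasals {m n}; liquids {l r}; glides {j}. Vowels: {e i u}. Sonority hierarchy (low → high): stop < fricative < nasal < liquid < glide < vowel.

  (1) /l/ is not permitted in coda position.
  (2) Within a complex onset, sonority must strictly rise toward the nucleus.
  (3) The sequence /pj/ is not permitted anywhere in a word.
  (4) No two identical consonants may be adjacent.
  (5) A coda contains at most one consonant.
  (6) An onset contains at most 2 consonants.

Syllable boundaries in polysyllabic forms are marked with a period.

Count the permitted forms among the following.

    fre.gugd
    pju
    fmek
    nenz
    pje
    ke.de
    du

fre.gugd — violates constraint 5: syllable 2 coda /gd/ has 2 consonants (> 1) → not permitted
pju — violates constraint 3: contains banned sequence /pj/ → not permitted
fmek — σ1 onset /fm/ (2→3 rises), coda /k/ ok → permitted
nenz — violates constraint 5: syllable 1 coda /nz/ has 2 consonants (> 1) → not permitted
pje — violates constraint 3: contains banned sequence /pj/ → not permitted
ke.de — σ1 onset /k/, coda /∅/ ok; σ2 onset /d/, coda /∅/ ok → permitted
du — σ1 onset /d/, coda /∅/ ok → permitted
Permitted: fmek, ke.de, du → 3.

3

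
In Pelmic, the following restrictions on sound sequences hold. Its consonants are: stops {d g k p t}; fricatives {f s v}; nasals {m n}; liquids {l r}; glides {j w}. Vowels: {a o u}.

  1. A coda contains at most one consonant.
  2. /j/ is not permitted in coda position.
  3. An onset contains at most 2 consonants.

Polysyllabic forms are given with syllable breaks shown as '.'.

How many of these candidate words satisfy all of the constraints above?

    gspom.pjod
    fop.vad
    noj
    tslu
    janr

gspom.pjod — violates constraint 3: syllable 1 onset /gsp/ has 3 consonants (> 2) → ill-formed
fop.vad — σ1 onset /f/, coda /p/ ok; σ2 onset /v/, coda /d/ ok → well-formed
noj — violates constraint 2: syllable 1 coda contains /j/ → ill-formed
tslu — violates constraint 3: syllable 1 onset /tsl/ has 3 consonants (> 2) → ill-formed
janr — violates constraint 1: syllable 1 coda /nr/ has 2 consonants (> 1) → ill-formed
Well-formed: fop.vad → 1.

1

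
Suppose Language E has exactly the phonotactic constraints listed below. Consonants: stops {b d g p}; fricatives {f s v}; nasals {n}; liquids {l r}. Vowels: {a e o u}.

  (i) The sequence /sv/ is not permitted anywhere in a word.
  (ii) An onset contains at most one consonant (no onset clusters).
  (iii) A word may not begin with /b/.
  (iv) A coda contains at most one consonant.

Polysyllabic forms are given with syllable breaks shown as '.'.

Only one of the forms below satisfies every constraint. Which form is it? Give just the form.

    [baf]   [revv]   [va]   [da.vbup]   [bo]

[va]

[baf] — violates constraint (iii): word begins with /b/ → illicit
[revv] — violates constraint (iv): syllable 1 coda /vv/ has 2 consonants (> 1) → illicit
[va] — σ1 onset /v/, coda /∅/ ok → licit
[da.vbup] — violates constraint (ii): syllable 2 onset /vb/ has 2 consonants (> 1) → illicit
[bo] — violates constraint (iii): word begins with /b/ → illicit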